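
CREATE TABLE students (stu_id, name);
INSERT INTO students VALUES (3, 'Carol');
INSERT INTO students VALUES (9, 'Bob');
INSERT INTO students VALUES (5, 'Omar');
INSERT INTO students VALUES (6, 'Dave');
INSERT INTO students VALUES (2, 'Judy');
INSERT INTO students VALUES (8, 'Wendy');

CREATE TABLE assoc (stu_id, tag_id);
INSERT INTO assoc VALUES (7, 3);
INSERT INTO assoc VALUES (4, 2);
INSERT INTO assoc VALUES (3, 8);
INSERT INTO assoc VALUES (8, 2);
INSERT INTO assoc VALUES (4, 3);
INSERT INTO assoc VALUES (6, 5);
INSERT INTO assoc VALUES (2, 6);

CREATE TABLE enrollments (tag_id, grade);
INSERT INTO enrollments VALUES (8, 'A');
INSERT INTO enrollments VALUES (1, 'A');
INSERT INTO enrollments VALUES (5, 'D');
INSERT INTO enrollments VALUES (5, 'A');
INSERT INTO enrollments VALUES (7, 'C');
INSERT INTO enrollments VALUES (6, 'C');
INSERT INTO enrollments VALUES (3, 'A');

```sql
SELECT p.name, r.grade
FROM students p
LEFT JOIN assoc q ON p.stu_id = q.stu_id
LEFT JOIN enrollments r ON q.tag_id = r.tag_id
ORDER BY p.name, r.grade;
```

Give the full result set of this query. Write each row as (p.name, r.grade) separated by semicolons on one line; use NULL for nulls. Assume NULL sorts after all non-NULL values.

(Bob, NULL); (Carol, A); (Dave, A); (Dave, D); (Judy, C); (Omar, NULL); (Wendy, NULL)

Joins associate left-to-right: students LEFT JOIN assoc on stu_id gives 6 intermediate row(s).
Then LEFT JOIN `enrollments r` on tag_id: each of those 6 rows is kept; rows whose q.tag_id has no match in r get NULL for r's columns.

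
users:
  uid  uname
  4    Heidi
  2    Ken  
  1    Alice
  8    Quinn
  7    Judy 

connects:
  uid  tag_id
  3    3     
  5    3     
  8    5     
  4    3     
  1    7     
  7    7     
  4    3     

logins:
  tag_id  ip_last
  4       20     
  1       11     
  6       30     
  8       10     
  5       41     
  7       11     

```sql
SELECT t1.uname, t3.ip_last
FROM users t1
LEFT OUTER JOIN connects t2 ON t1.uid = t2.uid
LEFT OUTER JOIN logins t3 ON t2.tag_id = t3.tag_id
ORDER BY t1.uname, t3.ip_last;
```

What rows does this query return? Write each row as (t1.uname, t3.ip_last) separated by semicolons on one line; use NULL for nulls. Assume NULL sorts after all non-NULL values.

Evaluate left to right. First `users t1 LEFT JOIN connects t2` on uid: 6 row(s).
Then LEFT JOIN `logins t3` on tag_id: each of those 6 rows is kept; rows whose t2.tag_id has no match in t3 get NULL for t3's columns.

(Alice, 11); (Heidi, NULL); (Heidi, NULL); (Judy, 11); (Ken, NULL); (Quinn, 41)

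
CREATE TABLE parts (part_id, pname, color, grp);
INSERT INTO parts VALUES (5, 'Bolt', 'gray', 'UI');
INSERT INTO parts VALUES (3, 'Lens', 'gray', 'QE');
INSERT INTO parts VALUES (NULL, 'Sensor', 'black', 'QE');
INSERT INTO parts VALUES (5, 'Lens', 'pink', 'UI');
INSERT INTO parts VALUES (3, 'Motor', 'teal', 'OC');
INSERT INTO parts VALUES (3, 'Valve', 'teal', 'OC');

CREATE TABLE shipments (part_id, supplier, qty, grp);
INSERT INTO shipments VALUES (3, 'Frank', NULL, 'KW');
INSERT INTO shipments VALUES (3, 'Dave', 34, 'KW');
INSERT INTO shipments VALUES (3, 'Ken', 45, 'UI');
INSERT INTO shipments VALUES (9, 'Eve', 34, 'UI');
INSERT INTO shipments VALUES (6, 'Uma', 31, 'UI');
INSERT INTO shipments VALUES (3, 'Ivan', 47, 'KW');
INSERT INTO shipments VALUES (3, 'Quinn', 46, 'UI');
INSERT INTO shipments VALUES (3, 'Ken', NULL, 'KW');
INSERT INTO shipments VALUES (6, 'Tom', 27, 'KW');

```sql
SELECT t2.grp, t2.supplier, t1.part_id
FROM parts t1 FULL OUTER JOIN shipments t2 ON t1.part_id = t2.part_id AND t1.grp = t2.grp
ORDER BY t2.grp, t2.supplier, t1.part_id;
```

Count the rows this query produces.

15

FULL OUTER JOIN keeps every row from both sides; unmatched rows get NULL for the other side's columns.
Matching on t1.part_id = t2.part_id AND t1.grp = t2.grp. A NULL in a compared column never satisfies the condition.
Matched pairs: 0; unmatched t1 rows kept: 6; unmatched t2 rows kept: 9.
Total: 0 matched + 15 padded = 15 rows.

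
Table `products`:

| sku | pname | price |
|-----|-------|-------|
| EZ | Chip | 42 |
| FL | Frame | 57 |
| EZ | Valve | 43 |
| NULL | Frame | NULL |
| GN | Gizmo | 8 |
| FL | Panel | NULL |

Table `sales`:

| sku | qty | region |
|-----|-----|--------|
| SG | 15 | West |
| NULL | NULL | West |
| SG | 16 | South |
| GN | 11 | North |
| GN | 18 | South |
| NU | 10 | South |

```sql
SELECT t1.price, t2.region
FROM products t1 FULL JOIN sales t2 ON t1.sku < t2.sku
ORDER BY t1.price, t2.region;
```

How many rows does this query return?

25

FULL OUTER JOIN keeps every row from both sides; unmatched rows get NULL for the other side's columns.
Matching on t1.sku < t2.sku. A NULL in a compared column never satisfies the condition.
- t1[0] sku=EZ → 5 match(es) in t2 → 5 row(s).
- t1[1] sku=FL → 5 match(es) in t2 → 5 row(s).
- t1[2] sku=EZ → 5 match(es) in t2 → 5 row(s).
- t1[3] sku=NULL → no match; kept with NULLs on the t2 side.
- t1[4] sku=GN → 3 match(es) in t2 → 3 row(s).
- t1[5] sku=FL → 5 match(es) in t2 → 5 row(s).
- plus 1 unmatched t2 row(s), each kept with NULL t1 columns.
Total: 23 matched + 2 padded = 25 rows.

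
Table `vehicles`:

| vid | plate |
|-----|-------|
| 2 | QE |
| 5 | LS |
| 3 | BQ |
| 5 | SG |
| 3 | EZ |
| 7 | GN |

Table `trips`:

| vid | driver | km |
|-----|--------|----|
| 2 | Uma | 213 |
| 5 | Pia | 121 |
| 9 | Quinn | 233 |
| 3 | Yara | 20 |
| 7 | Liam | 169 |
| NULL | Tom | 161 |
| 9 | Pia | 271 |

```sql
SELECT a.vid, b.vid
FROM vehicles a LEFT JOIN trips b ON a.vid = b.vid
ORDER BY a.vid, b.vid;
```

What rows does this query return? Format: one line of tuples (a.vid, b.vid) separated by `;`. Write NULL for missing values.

LEFT JOIN keeps every row from `vehicles`; unmatched rows get NULL for `trips`'s columns.
Matching on a.vid = b.vid. A NULL in a compared column never satisfies the condition.
- a (vid=2) pairs with 1 row(s) of b.
- a (vid=5) pairs with 1 row(s) of b.
- a (vid=3) pairs with 1 row(s) of b.
- a (vid=5) pairs with 1 row(s) of b.
- a (vid=3) pairs with 1 row(s) of b.
- a (vid=7) pairs with 1 row(s) of b.
After projecting and ordering:
a.vid | b.vid
2 | 2
3 | 3
3 | 3
5 | 5
5 | 5
7 | 7

(2, 2); (3, 3); (3, 3); (5, 5); (5, 5); (7, 7)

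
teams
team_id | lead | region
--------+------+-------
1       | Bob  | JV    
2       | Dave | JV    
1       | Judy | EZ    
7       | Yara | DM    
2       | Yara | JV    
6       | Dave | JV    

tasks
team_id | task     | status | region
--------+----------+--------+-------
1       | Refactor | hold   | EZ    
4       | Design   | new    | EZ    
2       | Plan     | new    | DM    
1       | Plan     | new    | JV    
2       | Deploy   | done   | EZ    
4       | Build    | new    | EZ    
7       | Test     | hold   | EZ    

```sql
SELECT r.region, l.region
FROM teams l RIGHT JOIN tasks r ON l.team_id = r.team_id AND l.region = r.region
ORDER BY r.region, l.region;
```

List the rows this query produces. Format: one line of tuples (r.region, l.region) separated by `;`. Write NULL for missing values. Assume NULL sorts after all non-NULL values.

(DM, NULL); (EZ, EZ); (EZ, NULL); (EZ, NULL); (EZ, NULL); (EZ, NULL); (JV, JV)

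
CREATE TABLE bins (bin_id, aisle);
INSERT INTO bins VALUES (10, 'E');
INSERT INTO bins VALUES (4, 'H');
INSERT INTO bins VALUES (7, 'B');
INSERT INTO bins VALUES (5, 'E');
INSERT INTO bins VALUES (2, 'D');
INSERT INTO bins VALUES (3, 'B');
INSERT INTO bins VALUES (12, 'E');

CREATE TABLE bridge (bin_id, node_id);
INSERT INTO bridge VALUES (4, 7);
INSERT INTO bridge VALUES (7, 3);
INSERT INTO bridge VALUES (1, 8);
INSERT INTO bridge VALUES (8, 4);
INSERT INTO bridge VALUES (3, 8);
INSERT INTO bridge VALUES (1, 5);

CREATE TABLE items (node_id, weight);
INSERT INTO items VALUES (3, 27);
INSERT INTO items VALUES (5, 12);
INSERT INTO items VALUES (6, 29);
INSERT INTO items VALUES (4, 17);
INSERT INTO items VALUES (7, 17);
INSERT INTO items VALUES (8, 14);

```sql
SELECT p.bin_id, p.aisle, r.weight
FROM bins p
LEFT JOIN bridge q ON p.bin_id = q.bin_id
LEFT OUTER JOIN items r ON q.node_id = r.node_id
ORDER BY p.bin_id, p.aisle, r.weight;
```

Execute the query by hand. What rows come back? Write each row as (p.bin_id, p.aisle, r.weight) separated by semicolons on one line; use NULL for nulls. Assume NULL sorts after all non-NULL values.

Step 1 — p LEFT JOIN q on bin_id → 7 row(s).
Then LEFT JOIN `items r` on node_id: each of those 7 rows is kept; rows whose q.node_id has no match in r get NULL for r's columns.

(2, D, NULL); (3, B, 14); (4, H, 17); (5, E, NULL); (7, B, 27); (10, E, NULL); (12, E, NULL)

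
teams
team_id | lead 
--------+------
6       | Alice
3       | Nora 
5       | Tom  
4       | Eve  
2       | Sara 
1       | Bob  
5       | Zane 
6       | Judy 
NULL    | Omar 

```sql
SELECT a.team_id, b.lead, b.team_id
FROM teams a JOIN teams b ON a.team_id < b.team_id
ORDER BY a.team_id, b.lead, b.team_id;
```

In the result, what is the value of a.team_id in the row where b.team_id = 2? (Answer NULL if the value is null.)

1

INNER JOIN keeps only pairs where the ON condition holds.
Matching on a.team_id < b.team_id. A NULL in a compared column never satisfies the condition.
- a[0] team_id=6 → no match; dropped.
- a[1] team_id=3 → 5 match(es) in b → 5 row(s).
- a[2] team_id=5 → 2 match(es) in b → 2 row(s).
- a[3] team_id=4 → 4 match(es) in b → 4 row(s).
- a[4] team_id=2 → 6 match(es) in b → 6 row(s).
- a[5] team_id=1 → 7 match(es) in b → 7 row(s).
- a[6] team_id=5 → 2 match(es) in b → 2 row(s).
- a[7] team_id=6 → no match; dropped.
- a[8] team_id=NULL → no match; dropped.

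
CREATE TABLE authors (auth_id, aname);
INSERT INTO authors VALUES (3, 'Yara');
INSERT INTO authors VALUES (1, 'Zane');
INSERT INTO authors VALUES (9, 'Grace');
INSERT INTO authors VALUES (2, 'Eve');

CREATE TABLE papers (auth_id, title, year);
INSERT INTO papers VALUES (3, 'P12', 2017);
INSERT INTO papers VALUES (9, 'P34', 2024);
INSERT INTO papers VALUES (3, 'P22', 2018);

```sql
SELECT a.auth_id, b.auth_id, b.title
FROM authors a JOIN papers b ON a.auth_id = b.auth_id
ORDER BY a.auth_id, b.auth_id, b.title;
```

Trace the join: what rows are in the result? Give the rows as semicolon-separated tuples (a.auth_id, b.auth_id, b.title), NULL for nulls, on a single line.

INNER JOIN keeps only pairs where the ON condition holds.
Matching on a.auth_id = b.auth_id.
- a row (auth_id=3): matches 2 b row(s) → 2 output row(s).
- a row (auth_id=1): no match → dropped.
- a row (auth_id=9): matches 1 b row(s) → 1 output row(s).
- a row (auth_id=2): no match → dropped.
After projecting and ordering:
a.auth_id | b.auth_id | b.title
3 | 3 | P12
3 | 3 | P22
9 | 9 | P34

(3, 3, P12); (3, 3, P22); (9, 9, P34)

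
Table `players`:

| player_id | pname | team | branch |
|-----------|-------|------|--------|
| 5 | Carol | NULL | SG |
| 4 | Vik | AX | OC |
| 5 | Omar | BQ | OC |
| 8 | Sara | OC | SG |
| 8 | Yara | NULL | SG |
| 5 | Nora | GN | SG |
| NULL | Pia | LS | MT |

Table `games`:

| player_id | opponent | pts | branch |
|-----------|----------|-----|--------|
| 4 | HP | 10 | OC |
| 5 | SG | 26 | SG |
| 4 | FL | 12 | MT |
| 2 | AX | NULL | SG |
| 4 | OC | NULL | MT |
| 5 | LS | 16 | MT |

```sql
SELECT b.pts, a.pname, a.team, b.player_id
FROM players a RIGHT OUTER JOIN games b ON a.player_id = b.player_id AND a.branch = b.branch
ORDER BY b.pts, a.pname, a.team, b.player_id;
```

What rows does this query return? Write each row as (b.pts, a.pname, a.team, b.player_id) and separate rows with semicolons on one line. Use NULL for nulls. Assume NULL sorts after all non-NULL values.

(10, Vik, AX, 4); (12, NULL, NULL, 4); (16, NULL, NULL, 5); (26, Carol, NULL, 5); (26, Nora, GN, 5); (NULL, NULL, NULL, 2); (NULL, NULL, NULL, 4)

RIGHT JOIN keeps every row from `games`; unmatched rows get NULL for `players`'s columns.
Matching on a.player_id = b.player_id AND a.branch = b.branch. A NULL in a compared column never satisfies the condition.
- a[0] player_id=5, branch=SG → 1 match(es) in b → 1 row(s).
- a[1] player_id=4, branch=OC → 1 match(es) in b → 1 row(s).
- a[2] player_id=5, branch=OC → no match.
- a[3] player_id=8, branch=SG → no match.
- a[4] player_id=8, branch=SG → no match.
- a[5] player_id=5, branch=SG → 1 match(es) in b → 1 row(s).
- a[6] player_id=NULL, branch=MT → no match.
- plus 4 unmatched b row(s), each kept with NULL a columns.
After projecting and ordering:
b.pts | a.pname | a.team | b.player_id
10 | Vik | AX | 4
12 | NULL | NULL | 4
16 | NULL | NULL | 5
26 | Carol | NULL | 5
26 | Nora | GN | 5
NULL | NULL | NULL | 2
NULL | NULL | NULL | 4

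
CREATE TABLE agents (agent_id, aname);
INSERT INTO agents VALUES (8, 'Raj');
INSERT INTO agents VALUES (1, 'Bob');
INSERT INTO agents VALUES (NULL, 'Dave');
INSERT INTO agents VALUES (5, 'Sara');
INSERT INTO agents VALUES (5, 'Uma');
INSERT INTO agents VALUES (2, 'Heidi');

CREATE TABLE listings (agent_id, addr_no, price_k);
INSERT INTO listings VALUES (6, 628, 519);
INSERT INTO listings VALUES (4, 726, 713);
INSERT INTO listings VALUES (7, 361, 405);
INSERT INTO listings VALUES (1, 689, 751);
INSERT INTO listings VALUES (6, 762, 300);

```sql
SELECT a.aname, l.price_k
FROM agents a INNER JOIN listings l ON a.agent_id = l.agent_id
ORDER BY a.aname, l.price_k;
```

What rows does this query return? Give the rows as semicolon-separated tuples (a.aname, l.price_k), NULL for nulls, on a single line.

(Bob, 751)

INNER JOIN keeps only pairs where the ON condition holds.
Matching on a.agent_id = l.agent_id. A NULL in a compared column never satisfies the condition.
Matched pairs: 1.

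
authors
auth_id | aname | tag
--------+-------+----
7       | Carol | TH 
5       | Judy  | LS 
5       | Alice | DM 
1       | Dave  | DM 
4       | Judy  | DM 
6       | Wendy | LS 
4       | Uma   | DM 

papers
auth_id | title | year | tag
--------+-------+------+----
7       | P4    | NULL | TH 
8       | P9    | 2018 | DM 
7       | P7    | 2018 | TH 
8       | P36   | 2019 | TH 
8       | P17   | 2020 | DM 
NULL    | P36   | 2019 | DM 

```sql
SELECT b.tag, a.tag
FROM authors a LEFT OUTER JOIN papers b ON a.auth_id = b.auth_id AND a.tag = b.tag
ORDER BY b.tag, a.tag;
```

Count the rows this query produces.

LEFT JOIN keeps every row from `authors`; unmatched rows get NULL for `papers`'s columns.
Matching on a.auth_id = b.auth_id AND a.tag = b.tag. A NULL in a compared column never satisfies the condition.
Matched pairs: 2; unmatched a rows kept: 6.
Total: 2 matched + 6 padded = 8 rows.

8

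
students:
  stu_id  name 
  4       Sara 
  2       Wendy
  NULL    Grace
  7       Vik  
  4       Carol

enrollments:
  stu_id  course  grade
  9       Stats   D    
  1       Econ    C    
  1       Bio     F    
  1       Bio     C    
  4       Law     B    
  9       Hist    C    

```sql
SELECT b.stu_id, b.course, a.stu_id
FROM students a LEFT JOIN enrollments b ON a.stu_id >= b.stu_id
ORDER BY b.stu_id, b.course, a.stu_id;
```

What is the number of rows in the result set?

16

LEFT JOIN keeps every row from `students`; unmatched rows get NULL for `enrollments`'s columns.
Matching on a.stu_id >= b.stu_id. A NULL in a compared column never satisfies the condition.
- a (stu_id=4) pairs with 4 row(s) of b.
- a (stu_id=2) pairs with 3 row(s) of b.
- a (stu_id=NULL) has no partner → padded with NULL.
- a (stu_id=7) pairs with 4 row(s) of b.
- a (stu_id=4) pairs with 4 row(s) of b.
Total: 15 matched + 1 padded = 16 rows.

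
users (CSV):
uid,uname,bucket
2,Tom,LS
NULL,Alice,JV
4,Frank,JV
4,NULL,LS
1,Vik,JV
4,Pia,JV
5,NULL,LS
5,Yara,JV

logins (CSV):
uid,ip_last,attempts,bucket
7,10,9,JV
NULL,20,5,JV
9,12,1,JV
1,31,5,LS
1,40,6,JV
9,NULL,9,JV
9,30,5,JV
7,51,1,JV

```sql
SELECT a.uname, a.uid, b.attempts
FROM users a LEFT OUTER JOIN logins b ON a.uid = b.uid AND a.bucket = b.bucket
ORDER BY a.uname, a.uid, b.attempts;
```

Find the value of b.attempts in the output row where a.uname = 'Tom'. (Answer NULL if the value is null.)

LEFT JOIN keeps every row from `users`; unmatched rows get NULL for `logins`'s columns.
Matching on a.uid = b.uid AND a.bucket = b.bucket. A NULL in a compared column never satisfies the condition.
Matched pairs: 1; unmatched a rows kept: 7.

NULL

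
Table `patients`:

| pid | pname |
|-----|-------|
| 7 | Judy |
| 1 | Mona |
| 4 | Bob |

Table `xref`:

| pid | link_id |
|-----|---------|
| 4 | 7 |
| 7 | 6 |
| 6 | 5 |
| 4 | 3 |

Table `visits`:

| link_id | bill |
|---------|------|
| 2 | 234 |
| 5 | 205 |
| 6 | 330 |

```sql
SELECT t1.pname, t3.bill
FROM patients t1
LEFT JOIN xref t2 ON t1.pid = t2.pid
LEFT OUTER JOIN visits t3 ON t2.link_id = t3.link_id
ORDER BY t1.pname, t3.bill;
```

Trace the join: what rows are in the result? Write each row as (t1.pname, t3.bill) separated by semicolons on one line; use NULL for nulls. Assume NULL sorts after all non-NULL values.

(Bob, NULL); (Bob, NULL); (Judy, 330); (Mona, NULL)

Step 1 — t1 LEFT JOIN t2 on pid → 4 row(s).
Then LEFT JOIN `visits t3` on link_id: each of those 4 rows is kept; rows whose t2.link_id has no match in t3 get NULL for t3's columns.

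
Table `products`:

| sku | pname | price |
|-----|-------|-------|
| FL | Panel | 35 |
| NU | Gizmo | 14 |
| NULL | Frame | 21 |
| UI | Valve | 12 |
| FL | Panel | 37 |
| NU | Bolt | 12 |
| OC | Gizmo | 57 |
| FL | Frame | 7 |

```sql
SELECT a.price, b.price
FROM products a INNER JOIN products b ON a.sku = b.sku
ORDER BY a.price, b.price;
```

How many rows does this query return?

15

INNER JOIN keeps only pairs where the ON condition holds.
Matching on a.sku = b.sku. A NULL in a compared column never satisfies the condition.
Matched pairs: 15.
Total: 15 rows.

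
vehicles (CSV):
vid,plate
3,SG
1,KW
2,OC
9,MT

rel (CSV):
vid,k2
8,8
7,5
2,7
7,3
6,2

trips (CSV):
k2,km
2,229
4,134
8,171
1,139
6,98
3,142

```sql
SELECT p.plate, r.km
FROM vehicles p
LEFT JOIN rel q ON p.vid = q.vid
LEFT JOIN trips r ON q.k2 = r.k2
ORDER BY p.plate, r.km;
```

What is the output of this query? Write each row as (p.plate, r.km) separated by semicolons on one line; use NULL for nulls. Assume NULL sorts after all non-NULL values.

(KW, NULL); (MT, NULL); (OC, NULL); (SG, NULL)

Joins associate left-to-right: vehicles LEFT JOIN rel on vid gives 4 intermediate row(s).
Then LEFT JOIN `trips r` on k2: each of those 4 rows is kept; rows whose q.k2 has no match in r get NULL for r's columns.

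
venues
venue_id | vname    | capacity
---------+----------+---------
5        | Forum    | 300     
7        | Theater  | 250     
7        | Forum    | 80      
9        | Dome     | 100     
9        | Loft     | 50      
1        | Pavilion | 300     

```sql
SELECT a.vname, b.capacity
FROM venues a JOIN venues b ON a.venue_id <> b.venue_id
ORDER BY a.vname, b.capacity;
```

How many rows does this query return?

26

INNER JOIN keeps only pairs where the ON condition holds.
Matching on a.venue_id <> b.venue_id.
Matched pairs: 26.
Total: 26 rows.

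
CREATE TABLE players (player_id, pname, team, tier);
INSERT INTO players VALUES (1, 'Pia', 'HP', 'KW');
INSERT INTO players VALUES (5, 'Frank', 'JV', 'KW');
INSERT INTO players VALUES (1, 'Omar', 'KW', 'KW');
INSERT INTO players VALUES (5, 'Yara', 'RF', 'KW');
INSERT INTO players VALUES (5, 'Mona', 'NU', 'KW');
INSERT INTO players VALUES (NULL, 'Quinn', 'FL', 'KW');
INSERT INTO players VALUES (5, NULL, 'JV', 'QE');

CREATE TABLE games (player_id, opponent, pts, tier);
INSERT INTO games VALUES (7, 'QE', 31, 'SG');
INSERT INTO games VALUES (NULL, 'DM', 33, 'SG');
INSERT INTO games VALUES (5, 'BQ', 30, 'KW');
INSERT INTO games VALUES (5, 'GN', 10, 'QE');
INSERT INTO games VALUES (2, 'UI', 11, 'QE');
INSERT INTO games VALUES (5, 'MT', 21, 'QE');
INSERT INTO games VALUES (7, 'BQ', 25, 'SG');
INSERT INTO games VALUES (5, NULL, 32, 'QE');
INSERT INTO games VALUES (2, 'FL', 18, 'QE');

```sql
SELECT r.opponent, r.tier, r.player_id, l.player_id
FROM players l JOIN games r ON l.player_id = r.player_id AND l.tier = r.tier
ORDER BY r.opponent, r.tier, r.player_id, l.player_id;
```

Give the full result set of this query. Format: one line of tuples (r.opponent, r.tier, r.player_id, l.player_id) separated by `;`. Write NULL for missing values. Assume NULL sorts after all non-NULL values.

INNER JOIN keeps only pairs where the ON condition holds.
Matching on l.player_id = r.player_id AND l.tier = r.tier. A NULL in a compared column never satisfies the condition.
- player_id=1, tier=KW: no matching r row, dropped.
- player_id=5, tier=KW: 1 matching r row(s), so 1 row(s) emitted.
- player_id=1, tier=KW: no matching r row, dropped.
- player_id=5, tier=KW: 1 matching r row(s), so 1 row(s) emitted.
- player_id=5, tier=KW: 1 matching r row(s), so 1 row(s) emitted.
- player_id=NULL, tier=KW: no matching r row, dropped.
- player_id=5, tier=QE: 3 matching r row(s), so 3 row(s) emitted.
After projecting and ordering:
r.opponent | r.tier | r.player_id | l.player_id
BQ | KW | 5 | 5
BQ | KW | 5 | 5
BQ | KW | 5 | 5
GN | QE | 5 | 5
MT | QE | 5 | 5
NULL | QE | 5 | 5

(BQ, KW, 5, 5); (BQ, KW, 5, 5); (BQ, KW, 5, 5); (GN, QE, 5, 5); (MT, QE, 5, 5); (NULL, QE, 5, 5)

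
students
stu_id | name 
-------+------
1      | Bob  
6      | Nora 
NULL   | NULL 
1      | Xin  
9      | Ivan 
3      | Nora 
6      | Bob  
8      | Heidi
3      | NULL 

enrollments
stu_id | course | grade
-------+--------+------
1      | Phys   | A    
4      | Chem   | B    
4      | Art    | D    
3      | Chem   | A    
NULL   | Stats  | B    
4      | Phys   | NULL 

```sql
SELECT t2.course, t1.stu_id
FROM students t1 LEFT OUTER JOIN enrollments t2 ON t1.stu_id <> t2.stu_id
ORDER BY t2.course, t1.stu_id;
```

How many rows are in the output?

37

LEFT JOIN keeps every row from `students`; unmatched rows get NULL for `enrollments`'s columns.
Matching on t1.stu_id <> t2.stu_id. A NULL in a compared column never satisfies the condition.
- t1[0] stu_id=1 → 4 match(es) in t2 → 4 row(s).
- t1[1] stu_id=6 → 5 match(es) in t2 → 5 row(s).
- t1[2] stu_id=NULL → no match; kept with NULLs on the t2 side.
- t1[3] stu_id=1 → 4 match(es) in t2 → 4 row(s).
- t1[4] stu_id=9 → 5 match(es) in t2 → 5 row(s).
- t1[5] stu_id=3 → 4 match(es) in t2 → 4 row(s).
- t1[6] stu_id=6 → 5 match(es) in t2 → 5 row(s).
- t1[7] stu_id=8 → 5 match(es) in t2 → 5 row(s).
- t1[8] stu_id=3 → 4 match(es) in t2 → 4 row(s).
Total: 36 matched + 1 padded = 37 rows.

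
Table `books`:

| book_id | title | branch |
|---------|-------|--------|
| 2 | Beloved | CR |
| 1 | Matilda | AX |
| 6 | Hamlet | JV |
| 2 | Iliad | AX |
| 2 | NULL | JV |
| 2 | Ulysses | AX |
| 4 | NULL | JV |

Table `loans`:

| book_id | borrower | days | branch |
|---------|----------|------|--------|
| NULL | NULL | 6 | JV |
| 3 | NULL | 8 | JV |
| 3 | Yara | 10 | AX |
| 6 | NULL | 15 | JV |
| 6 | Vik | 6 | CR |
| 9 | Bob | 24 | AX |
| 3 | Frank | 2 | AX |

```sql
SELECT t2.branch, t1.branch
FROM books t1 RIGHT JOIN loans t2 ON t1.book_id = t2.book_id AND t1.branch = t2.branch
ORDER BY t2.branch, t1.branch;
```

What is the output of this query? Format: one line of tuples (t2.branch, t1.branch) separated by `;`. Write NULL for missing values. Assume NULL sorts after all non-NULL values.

RIGHT JOIN keeps every row from `loans`; unmatched rows get NULL for `books`'s columns.
Matching on t1.book_id = t2.book_id AND t1.branch = t2.branch. A NULL in a compared column never satisfies the condition.
- t1 row (book_id=2, branch=CR): no match.
- t1 row (book_id=1, branch=AX): no match.
- t1 row (book_id=6, branch=JV): matches 1 t2 row(s) → 1 output row(s).
- t1 row (book_id=2, branch=AX): no match.
- t1 row (book_id=2, branch=JV): no match.
- t1 row (book_id=2, branch=AX): no match.
- t1 row (book_id=4, branch=JV): no match.
- plus 6 unmatched t2 row(s), each kept with NULL t1 columns.
After projecting and ordering:
t2.branch | t1.branch
AX | NULL
AX | NULL
AX | NULL
CR | NULL
JV | JV
JV | NULL
JV | NULL

(AX, NULL); (AX, NULL); (AX, NULL); (CR, NULL); (JV, JV); (JV, NULL); (JV, NULL)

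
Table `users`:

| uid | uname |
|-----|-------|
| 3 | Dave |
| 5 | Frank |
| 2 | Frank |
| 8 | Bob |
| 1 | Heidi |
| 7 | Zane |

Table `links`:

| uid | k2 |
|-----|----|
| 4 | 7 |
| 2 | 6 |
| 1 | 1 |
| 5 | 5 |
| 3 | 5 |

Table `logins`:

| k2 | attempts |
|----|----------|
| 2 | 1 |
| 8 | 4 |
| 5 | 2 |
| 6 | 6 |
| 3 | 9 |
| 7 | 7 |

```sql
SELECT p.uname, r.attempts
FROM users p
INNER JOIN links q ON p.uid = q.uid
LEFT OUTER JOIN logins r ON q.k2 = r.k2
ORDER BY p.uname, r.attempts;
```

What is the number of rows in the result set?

Evaluate left to right. First `users p INNER JOIN links q` on uid: 4 row(s).
Then LEFT JOIN `logins r` on k2: each of those 4 rows is kept; rows whose q.k2 has no match in r get NULL for r's columns.
Result: 4 row(s).

4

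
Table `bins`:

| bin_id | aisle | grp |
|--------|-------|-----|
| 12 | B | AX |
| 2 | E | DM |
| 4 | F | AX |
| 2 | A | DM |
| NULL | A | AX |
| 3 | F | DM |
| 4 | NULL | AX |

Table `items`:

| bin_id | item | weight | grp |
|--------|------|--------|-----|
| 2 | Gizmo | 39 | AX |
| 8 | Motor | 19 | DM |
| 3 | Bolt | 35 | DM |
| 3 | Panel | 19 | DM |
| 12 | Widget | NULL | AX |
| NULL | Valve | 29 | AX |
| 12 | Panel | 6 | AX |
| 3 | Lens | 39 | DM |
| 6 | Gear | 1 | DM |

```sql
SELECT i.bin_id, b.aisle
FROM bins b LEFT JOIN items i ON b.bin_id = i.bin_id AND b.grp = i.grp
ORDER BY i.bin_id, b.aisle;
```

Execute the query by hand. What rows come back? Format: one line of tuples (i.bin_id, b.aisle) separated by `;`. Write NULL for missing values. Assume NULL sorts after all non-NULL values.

(3, F); (3, F); (3, F); (12, B); (12, B); (NULL, A); (NULL, A); (NULL, E); (NULL, F); (NULL, NULL)

LEFT JOIN keeps every row from `bins`; unmatched rows get NULL for `items`'s columns.
Matching on b.bin_id = i.bin_id AND b.grp = i.grp. A NULL in a compared column never satisfies the condition.
- b[0] bin_id=12, grp=AX → 2 match(es) in i → 2 row(s).
- b[1] bin_id=2, grp=DM → no match; kept with NULLs on the i side.
- b[2] bin_id=4, grp=AX → no match; kept with NULLs on the i side.
- b[3] bin_id=2, grp=DM → no match; kept with NULLs on the i side.
- b[4] bin_id=NULL, grp=AX → no match; kept with NULLs on the i side.
- b[5] bin_id=3, grp=DM → 3 match(es) in i → 3 row(s).
- b[6] bin_id=4, grp=AX → no match; kept with NULLs on the i side.
After projecting and ordering:
i.bin_id | b.aisle
3 | F
3 | F
3 | F
12 | B
12 | B
NULL | A
NULL | A
NULL | E
NULL | F
NULL | NULL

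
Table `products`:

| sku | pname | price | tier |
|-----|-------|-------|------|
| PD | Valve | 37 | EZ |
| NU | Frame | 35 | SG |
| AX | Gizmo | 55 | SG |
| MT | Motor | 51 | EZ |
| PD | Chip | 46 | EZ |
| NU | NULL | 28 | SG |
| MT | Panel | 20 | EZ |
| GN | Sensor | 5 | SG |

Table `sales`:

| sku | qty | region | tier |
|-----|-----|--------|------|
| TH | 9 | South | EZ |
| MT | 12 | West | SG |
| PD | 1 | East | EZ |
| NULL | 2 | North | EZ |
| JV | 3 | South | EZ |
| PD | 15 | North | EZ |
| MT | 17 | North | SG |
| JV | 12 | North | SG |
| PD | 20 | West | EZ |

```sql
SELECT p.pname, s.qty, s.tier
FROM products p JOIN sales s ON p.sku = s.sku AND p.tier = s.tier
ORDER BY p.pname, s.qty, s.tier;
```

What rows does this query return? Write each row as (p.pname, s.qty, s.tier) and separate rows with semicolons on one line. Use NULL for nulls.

INNER JOIN keeps only pairs where the ON condition holds.
Matching on p.sku = s.sku AND p.tier = s.tier. A NULL in a compared column never satisfies the condition.
Matched pairs: 6.

(Chip, 1, EZ); (Chip, 15, EZ); (Chip, 20, EZ); (Valve, 1, EZ); (Valve, 15, EZ); (Valve, 20, EZ)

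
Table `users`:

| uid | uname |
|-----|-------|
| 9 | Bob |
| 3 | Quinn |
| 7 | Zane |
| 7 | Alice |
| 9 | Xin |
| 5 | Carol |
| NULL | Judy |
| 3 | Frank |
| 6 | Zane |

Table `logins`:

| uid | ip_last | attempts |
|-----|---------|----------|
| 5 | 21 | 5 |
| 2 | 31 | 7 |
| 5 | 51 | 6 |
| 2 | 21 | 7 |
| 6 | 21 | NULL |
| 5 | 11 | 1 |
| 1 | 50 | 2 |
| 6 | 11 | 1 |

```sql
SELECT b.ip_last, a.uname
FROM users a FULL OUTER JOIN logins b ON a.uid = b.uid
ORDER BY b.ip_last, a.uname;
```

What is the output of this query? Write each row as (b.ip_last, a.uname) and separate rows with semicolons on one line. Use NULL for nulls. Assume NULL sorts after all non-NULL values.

(11, Carol); (11, Zane); (21, Carol); (21, Zane); (21, NULL); (31, NULL); (50, NULL); (51, Carol); (NULL, Alice); (NULL, Bob); (NULL, Frank); (NULL, Judy); (NULL, Quinn); (NULL, Xin); (NULL, Zane)

FULL OUTER JOIN keeps every row from both sides; unmatched rows get NULL for the other side's columns.
Matching on a.uid = b.uid. A NULL in a compared column never satisfies the condition.
- a row (uid=9): no match → kept, b columns NULL.
- a row (uid=3): no match → kept, b columns NULL.
- a row (uid=7): no match → kept, b columns NULL.
- a row (uid=7): no match → kept, b columns NULL.
- a row (uid=9): no match → kept, b columns NULL.
- a row (uid=5): matches 3 b row(s) → 3 output row(s).
- a row (uid=NULL): no match → kept, b columns NULL.
- a row (uid=3): no match → kept, b columns NULL.
- a row (uid=6): matches 2 b row(s) → 2 output row(s).
- plus 3 unmatched b row(s), each kept with NULL a columns.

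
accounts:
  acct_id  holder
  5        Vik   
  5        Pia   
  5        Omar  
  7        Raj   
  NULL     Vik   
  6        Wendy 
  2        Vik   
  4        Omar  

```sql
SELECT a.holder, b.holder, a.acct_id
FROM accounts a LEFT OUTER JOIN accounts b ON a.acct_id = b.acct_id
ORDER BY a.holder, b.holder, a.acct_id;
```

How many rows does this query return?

14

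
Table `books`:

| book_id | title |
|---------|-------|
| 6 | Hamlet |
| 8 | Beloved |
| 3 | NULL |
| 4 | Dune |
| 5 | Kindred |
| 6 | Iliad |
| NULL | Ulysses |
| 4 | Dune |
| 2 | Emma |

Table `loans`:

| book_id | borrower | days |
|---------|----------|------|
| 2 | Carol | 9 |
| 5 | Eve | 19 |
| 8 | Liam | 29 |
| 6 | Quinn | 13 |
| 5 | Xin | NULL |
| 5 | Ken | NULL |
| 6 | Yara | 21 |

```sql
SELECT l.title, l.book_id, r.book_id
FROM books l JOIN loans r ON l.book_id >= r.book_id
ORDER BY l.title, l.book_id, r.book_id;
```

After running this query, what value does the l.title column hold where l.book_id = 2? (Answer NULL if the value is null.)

INNER JOIN keeps only pairs where the ON condition holds.
Matching on l.book_id >= r.book_id. A NULL in a compared column never satisfies the condition.
- l row (book_id=6): matches 6 r row(s) → 6 output row(s).
- l row (book_id=8): matches 7 r row(s) → 7 output row(s).
- l row (book_id=3): matches 1 r row(s) → 1 output row(s).
- l row (book_id=4): matches 1 r row(s) → 1 output row(s).
- l row (book_id=5): matches 4 r row(s) → 4 output row(s).
- l row (book_id=6): matches 6 r row(s) → 6 output row(s).
- l row (book_id=NULL): no match → dropped.
- l row (book_id=4): matches 1 r row(s) → 1 output row(s).
- l row (book_id=2): matches 1 r row(s) → 1 output row(s).

Emma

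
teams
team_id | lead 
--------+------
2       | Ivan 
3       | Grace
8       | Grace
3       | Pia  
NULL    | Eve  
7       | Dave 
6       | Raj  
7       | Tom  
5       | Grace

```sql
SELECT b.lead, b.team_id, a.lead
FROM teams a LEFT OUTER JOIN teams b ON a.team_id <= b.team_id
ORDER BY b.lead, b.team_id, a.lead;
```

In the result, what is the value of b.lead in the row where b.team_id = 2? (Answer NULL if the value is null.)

Ivan

LEFT JOIN keeps every row from `teams a`; unmatched rows get NULL for `teams b`'s columns.
Matching on a.team_id <= b.team_id. A NULL in a compared column never satisfies the condition.
- a (team_id=2) pairs with 8 row(s) of b.
- a (team_id=3) pairs with 7 row(s) of b.
- a (team_id=8) pairs with 1 row(s) of b.
- a (team_id=3) pairs with 7 row(s) of b.
- a (team_id=NULL) has no partner → padded with NULL.
- a (team_id=7) pairs with 3 row(s) of b.
- a (team_id=6) pairs with 4 row(s) of b.
- a (team_id=7) pairs with 3 row(s) of b.
- a (team_id=5) pairs with 5 row(s) of b.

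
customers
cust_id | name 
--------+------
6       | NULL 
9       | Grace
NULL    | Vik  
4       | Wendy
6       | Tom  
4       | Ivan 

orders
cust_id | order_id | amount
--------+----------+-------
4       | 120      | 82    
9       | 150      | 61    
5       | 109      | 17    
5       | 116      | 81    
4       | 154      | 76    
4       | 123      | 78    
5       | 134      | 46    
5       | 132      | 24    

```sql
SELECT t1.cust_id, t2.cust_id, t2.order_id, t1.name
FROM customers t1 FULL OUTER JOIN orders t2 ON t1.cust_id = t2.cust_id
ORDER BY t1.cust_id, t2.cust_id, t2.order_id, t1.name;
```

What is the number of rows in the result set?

14

FULL OUTER JOIN keeps every row from both sides; unmatched rows get NULL for the other side's columns.
Matching on t1.cust_id = t2.cust_id. A NULL in a compared column never satisfies the condition.
Matched pairs: 7; unmatched t1 rows kept: 3; unmatched t2 rows kept: 4.
Total: 7 matched + 7 padded = 14 rows.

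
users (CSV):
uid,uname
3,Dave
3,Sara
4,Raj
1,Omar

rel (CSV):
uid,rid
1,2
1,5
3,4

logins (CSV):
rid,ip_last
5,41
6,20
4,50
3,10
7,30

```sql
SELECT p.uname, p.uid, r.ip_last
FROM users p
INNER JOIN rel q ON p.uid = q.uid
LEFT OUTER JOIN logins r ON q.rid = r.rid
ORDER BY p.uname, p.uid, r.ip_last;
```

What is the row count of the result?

4

Joins associate left-to-right: users INNER JOIN rel on uid gives 4 intermediate row(s).
Then LEFT JOIN `logins r` on rid: each of those 4 rows is kept; rows whose q.rid has no match in r get NULL for r's columns.
Result: 4 row(s).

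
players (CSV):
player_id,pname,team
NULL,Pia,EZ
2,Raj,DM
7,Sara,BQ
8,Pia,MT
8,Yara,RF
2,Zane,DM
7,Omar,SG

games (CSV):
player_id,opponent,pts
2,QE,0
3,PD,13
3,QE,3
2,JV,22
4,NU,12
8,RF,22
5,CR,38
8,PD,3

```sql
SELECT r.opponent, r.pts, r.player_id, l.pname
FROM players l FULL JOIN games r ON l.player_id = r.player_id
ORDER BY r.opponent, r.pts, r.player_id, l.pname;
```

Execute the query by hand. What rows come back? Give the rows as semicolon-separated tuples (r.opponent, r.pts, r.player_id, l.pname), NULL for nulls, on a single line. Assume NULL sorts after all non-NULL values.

FULL OUTER JOIN keeps every row from both sides; unmatched rows get NULL for the other side's columns.
Matching on l.player_id = r.player_id. A NULL in a compared column never satisfies the condition.
- l[0] player_id=NULL → no match; kept with NULLs on the r side.
- l[1] player_id=2 → 2 match(es) in r → 2 row(s).
- l[2] player_id=7 → no match; kept with NULLs on the r side.
- l[3] player_id=8 → 2 match(es) in r → 2 row(s).
- l[4] player_id=8 → 2 match(es) in r → 2 row(s).
- l[5] player_id=2 → 2 match(es) in r → 2 row(s).
- l[6] player_id=7 → no match; kept with NULLs on the r side.
- 4 row(s) from r found no l partner → padded with NULL.

(CR, 38, 5, NULL); (JV, 22, 2, Raj); (JV, 22, 2, Zane); (NU, 12, 4, NULL); (PD, 3, 8, Pia); (PD, 3, 8, Yara); (PD, 13, 3, NULL); (QE, 0, 2, Raj); (QE, 0, 2, Zane); (QE, 3, 3, NULL); (RF, 22, 8, Pia); (RF, 22, 8, Yara); (NULL, NULL, NULL, Omar); (NULL, NULL, NULL, Pia); (NULL, NULL, NULL, Sara)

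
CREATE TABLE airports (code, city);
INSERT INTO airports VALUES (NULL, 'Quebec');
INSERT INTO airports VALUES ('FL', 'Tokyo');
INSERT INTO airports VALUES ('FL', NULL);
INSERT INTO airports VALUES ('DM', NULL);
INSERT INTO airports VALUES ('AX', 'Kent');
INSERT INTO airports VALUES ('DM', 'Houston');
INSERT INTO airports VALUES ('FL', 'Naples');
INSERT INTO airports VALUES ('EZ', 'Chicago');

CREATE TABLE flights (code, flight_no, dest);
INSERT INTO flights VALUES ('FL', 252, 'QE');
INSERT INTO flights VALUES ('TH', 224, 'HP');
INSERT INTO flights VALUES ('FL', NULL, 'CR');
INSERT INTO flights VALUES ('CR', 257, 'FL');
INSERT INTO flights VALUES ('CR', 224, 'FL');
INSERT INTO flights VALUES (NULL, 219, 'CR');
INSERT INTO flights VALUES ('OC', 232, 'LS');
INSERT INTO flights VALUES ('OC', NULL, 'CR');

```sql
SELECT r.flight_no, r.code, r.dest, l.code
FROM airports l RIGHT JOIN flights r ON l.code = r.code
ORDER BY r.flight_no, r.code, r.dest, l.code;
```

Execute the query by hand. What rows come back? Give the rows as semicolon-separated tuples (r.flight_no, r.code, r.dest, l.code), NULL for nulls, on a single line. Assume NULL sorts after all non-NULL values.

(219, NULL, CR, NULL); (224, CR, FL, NULL); (224, TH, HP, NULL); (232, OC, LS, NULL); (252, FL, QE, FL); (252, FL, QE, FL); (252, FL, QE, FL); (257, CR, FL, NULL); (NULL, FL, CR, FL); (NULL, FL, CR, FL); (NULL, FL, CR, FL); (NULL, OC, CR, NULL)

RIGHT JOIN keeps every row from `flights`; unmatched rows get NULL for `airports`'s columns.
Matching on l.code = r.code. A NULL in a compared column never satisfies the condition.
- l row (code=NULL): no match.
- l row (code=FL): matches 2 r row(s) → 2 output row(s).
- l row (code=FL): matches 2 r row(s) → 2 output row(s).
- l row (code=DM): no match.
- l row (code=AX): no match.
- l row (code=DM): no match.
- l row (code=FL): matches 2 r row(s) → 2 output row(s).
- l row (code=EZ): no match.
- plus 6 unmatched r row(s), each kept with NULL l columns.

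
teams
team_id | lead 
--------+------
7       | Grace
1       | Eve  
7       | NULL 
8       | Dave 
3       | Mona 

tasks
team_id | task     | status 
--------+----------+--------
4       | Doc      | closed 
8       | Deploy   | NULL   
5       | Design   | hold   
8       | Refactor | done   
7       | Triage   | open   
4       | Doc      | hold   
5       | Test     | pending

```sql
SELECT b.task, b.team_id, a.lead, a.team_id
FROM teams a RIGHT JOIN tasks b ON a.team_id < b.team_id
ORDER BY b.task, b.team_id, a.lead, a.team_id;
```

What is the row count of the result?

18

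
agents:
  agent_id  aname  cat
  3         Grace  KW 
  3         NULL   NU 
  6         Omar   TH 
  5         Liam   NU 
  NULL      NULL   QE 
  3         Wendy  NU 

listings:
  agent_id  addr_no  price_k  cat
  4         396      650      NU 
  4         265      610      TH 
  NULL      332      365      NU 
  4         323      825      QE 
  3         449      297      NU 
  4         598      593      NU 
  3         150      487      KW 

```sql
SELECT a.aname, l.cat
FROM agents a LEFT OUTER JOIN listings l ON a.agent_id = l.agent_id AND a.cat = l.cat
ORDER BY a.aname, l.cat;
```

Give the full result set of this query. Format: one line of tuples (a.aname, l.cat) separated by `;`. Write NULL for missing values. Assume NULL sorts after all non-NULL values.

(Grace, KW); (Liam, NULL); (Omar, NULL); (Wendy, NU); (NULL, NU); (NULL, NULL)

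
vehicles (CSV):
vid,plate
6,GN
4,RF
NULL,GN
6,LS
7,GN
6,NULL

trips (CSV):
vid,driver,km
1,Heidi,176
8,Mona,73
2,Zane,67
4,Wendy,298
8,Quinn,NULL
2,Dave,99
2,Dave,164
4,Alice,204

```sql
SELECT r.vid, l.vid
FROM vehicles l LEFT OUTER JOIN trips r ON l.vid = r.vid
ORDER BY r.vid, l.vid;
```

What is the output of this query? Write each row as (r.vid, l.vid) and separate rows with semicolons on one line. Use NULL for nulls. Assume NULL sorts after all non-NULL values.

LEFT JOIN keeps every row from `vehicles`; unmatched rows get NULL for `trips`'s columns.
Matching on l.vid = r.vid. A NULL in a compared column never satisfies the condition.
Matched pairs: 2; unmatched l rows kept: 5.

(4, 4); (4, 4); (NULL, 6); (NULL, 6); (NULL, 6); (NULL, 7); (NULL, NULL)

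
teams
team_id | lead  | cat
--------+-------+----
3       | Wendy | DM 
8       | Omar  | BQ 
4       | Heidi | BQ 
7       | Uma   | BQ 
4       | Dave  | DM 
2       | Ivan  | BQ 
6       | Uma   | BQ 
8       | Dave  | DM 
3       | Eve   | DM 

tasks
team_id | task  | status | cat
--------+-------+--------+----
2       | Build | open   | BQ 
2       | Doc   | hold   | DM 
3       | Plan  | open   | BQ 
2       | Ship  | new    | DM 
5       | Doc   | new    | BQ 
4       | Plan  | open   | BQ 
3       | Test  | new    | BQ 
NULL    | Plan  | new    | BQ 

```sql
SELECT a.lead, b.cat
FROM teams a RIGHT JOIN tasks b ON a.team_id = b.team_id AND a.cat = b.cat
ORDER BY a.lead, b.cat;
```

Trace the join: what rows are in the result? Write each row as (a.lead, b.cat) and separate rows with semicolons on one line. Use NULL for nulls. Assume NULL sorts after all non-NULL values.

(Heidi, BQ); (Ivan, BQ); (NULL, BQ); (NULL, BQ); (NULL, BQ); (NULL, BQ); (NULL, DM); (NULL, DM)

RIGHT JOIN keeps every row from `tasks`; unmatched rows get NULL for `teams`'s columns.
Matching on a.team_id = b.team_id AND a.cat = b.cat. A NULL in a compared column never satisfies the condition.
- a (team_id=3, cat=DM) has no partner in b.
- a (team_id=8, cat=BQ) has no partner in b.
- a (team_id=4, cat=BQ) pairs with 1 row(s) of b.
- a (team_id=7, cat=BQ) has no partner in b.
- a (team_id=4, cat=DM) has no partner in b.
- a (team_id=2, cat=BQ) pairs with 1 row(s) of b.
- a (team_id=6, cat=BQ) has no partner in b.
- a (team_id=8, cat=DM) has no partner in b.
- a (team_id=3, cat=DM) has no partner in b.
- 6 b row(s) had no a match → kept, a columns NULL.
After projecting and ordering:
a.lead | b.cat
Heidi | BQ
Ivan | BQ
NULL | BQ
NULL | BQ
NULL | BQ
NULL | BQ
NULL | DM
NULL | DM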